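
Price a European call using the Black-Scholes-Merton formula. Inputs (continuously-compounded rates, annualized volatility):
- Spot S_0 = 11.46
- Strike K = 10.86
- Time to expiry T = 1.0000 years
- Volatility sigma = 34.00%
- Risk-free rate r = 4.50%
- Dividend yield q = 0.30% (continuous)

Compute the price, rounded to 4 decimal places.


Answer: Price = 2.0511

Derivation:
d1 = (ln(S/K) + (r - q + 0.5*sigma^2) * T) / (sigma * sqrt(T)) = 0.45169528
d2 = d1 - sigma * sqrt(T) = 0.11169528
exp(-rT) = 0.95599748; exp(-qT) = 0.99700450
C = S_0 * exp(-qT) * N(d1) - K * exp(-rT) * N(d2)
N(d1) = 0.67425574; N(d2) = 0.54446749
C = 11.4600 * 0.99700450 * 0.67425574 - 10.8600 * 0.95599748 * 0.54446749 = 2.0511


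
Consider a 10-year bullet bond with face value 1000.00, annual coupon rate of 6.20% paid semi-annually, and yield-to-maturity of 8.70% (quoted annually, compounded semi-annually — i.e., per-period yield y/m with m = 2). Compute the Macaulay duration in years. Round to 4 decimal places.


Coupon per period c = face * coupon_rate / m = 31.000000
Periods per year m = 2; per-period yield y/m = 0.043500
Number of cashflows N = 20
Cashflows (t years, CF_t, discount factor 1/(1+y/m)^(m*t), PV):
  t = 0.5000: CF_t = 31.000000, DF = 0.958313, PV = 29.707714
  t = 1.0000: CF_t = 31.000000, DF = 0.918365, PV = 28.469300
  t = 1.5000: CF_t = 31.000000, DF = 0.880081, PV = 27.282511
  t = 2.0000: CF_t = 31.000000, DF = 0.843393, PV = 26.145195
  t = 2.5000: CF_t = 31.000000, DF = 0.808235, PV = 25.055290
  t = 3.0000: CF_t = 31.000000, DF = 0.774543, PV = 24.010819
  t = 3.5000: CF_t = 31.000000, DF = 0.742254, PV = 23.009889
  t = 4.0000: CF_t = 31.000000, DF = 0.711312, PV = 22.050684
  t = 4.5000: CF_t = 31.000000, DF = 0.681660, PV = 21.131465
  t = 5.0000: CF_t = 31.000000, DF = 0.653244, PV = 20.250566
  t = 5.5000: CF_t = 31.000000, DF = 0.626013, PV = 19.406388
  t = 6.0000: CF_t = 31.000000, DF = 0.599916, PV = 18.597401
  t = 6.5000: CF_t = 31.000000, DF = 0.574908, PV = 17.822138
  t = 7.0000: CF_t = 31.000000, DF = 0.550942, PV = 17.079193
  t = 7.5000: CF_t = 31.000000, DF = 0.527975, PV = 16.367219
  t = 8.0000: CF_t = 31.000000, DF = 0.505965, PV = 15.684925
  t = 8.5000: CF_t = 31.000000, DF = 0.484873, PV = 15.031073
  t = 9.0000: CF_t = 31.000000, DF = 0.464661, PV = 14.404478
  t = 9.5000: CF_t = 31.000000, DF = 0.445290, PV = 13.804004
  t = 10.0000: CF_t = 1031.000000, DF = 0.426728, PV = 439.956357
Price P = sum_t PV_t = 835.266608
Macaulay numerator sum_t t * PV_t:
  t * PV_t at t = 0.5000: 14.853857
  t * PV_t at t = 1.0000: 28.469300
  t * PV_t at t = 1.5000: 40.923766
  t * PV_t at t = 2.0000: 52.290389
  t * PV_t at t = 2.5000: 62.638224
  t * PV_t at t = 3.0000: 72.032457
  t * PV_t at t = 3.5000: 80.534611
  t * PV_t at t = 4.0000: 88.202736
  t * PV_t at t = 4.5000: 95.091594
  t * PV_t at t = 5.0000: 101.252829
  t * PV_t at t = 5.5000: 106.735133
  t * PV_t at t = 6.0000: 111.584405
  t * PV_t at t = 6.5000: 115.843896
  t * PV_t at t = 7.0000: 119.554351
  t * PV_t at t = 7.5000: 122.754142
  t * PV_t at t = 8.0000: 125.479398
  t * PV_t at t = 8.5000: 127.764121
  t * PV_t at t = 9.0000: 129.640304
  t * PV_t at t = 9.5000: 131.138039
  t * PV_t at t = 10.0000: 4399.563570
Macaulay duration D = (sum_t t * PV_t) / P = 6126.347123 / 835.266608 = 7.334601

Answer: Macaulay duration = 7.3346 years


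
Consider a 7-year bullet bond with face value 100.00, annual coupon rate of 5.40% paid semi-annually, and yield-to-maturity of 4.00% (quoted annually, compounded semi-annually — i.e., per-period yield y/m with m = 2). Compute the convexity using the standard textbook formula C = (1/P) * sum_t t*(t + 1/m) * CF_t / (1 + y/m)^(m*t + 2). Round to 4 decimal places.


Answer: Convexity = 40.6790

Derivation:
Coupon per period c = face * coupon_rate / m = 2.700000
Periods per year m = 2; per-period yield y/m = 0.020000
Number of cashflows N = 14
Cashflows (t years, CF_t, discount factor 1/(1+y/m)^(m*t), PV):
  t = 0.5000: CF_t = 2.700000, DF = 0.980392, PV = 2.647059
  t = 1.0000: CF_t = 2.700000, DF = 0.961169, PV = 2.595156
  t = 1.5000: CF_t = 2.700000, DF = 0.942322, PV = 2.544270
  t = 2.0000: CF_t = 2.700000, DF = 0.923845, PV = 2.494383
  t = 2.5000: CF_t = 2.700000, DF = 0.905731, PV = 2.445473
  t = 3.0000: CF_t = 2.700000, DF = 0.887971, PV = 2.397523
  t = 3.5000: CF_t = 2.700000, DF = 0.870560, PV = 2.350512
  t = 4.0000: CF_t = 2.700000, DF = 0.853490, PV = 2.304424
  t = 4.5000: CF_t = 2.700000, DF = 0.836755, PV = 2.259239
  t = 5.0000: CF_t = 2.700000, DF = 0.820348, PV = 2.214940
  t = 5.5000: CF_t = 2.700000, DF = 0.804263, PV = 2.171510
  t = 6.0000: CF_t = 2.700000, DF = 0.788493, PV = 2.128932
  t = 6.5000: CF_t = 2.700000, DF = 0.773033, PV = 2.087188
  t = 7.0000: CF_t = 102.700000, DF = 0.757875, PV = 77.833765
Price P = sum_t PV_t = 108.474374
Convexity numerator sum_t t*(t + 1/m) * CF_t / (1+y/m)^(m*t + 2):
  t = 0.5000: term = 1.272135
  t = 1.0000: term = 3.741574
  t = 1.5000: term = 7.336420
  t = 2.0000: term = 11.987614
  t = 2.5000: term = 17.628844
  t = 3.0000: term = 24.196452
  t = 3.5000: term = 31.629349
  t = 4.0000: term = 39.868927
  t = 4.5000: term = 48.858980
  t = 5.0000: term = 58.545618
  t = 5.5000: term = 68.877198
  t = 6.0000: term = 79.804240
  t = 6.5000: term = 91.279360
  t = 7.0000: term = 3927.597716
Convexity = (1/P) * sum = 4412.624426 / 108.474374 = 40.678957


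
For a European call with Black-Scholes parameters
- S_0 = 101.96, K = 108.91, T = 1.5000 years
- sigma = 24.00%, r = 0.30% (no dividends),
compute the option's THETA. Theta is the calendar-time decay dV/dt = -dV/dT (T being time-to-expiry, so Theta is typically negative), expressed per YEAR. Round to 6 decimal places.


Answer: Theta = -4.095160

Derivation:
d1 = -0.0620580730; d2 = -0.3559968421
phi(d1) = 0.3981748154; exp(-qT) = 1.0000000000; exp(-rT) = 0.9955101098
Theta = -S*exp(-qT)*phi(d1)*sigma/(2*sqrt(T)) - r*K*exp(-rT)*N(d2) + q*S*exp(-qT)*N(d1)
N(d1) = 0.4752582928; N(d2) = 0.3609214651; sqrt(T) = 1.2247448714
Term 1 = -101.9600 * 1.0000000000 * 0.3981748154 * 0.2400 / (2 * 1.2247448714) = -3.9777659945
Term 2 = -0.0030 * 108.9100 * 0.9955101098 * 0.3609214651 = -0.1173944051
Term 3 = 0 (no dividend yield, q = 0)
Theta = -3.9777659945 + (-0.1173944051) + (0.0000000000) = -4.095160


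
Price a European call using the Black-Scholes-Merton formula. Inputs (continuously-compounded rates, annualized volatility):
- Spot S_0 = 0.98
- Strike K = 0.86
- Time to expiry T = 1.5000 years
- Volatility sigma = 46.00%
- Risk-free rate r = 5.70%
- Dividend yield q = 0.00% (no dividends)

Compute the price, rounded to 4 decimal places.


Answer: Price = 0.3053

Derivation:
d1 = (ln(S/K) + (r - q + 0.5*sigma^2) * T) / (sigma * sqrt(T)) = 0.66530304
d2 = d1 - sigma * sqrt(T) = 0.10192040
exp(-rT) = 0.91805314; exp(-qT) = 1.00000000
C = S_0 * exp(-qT) * N(d1) - K * exp(-rT) * N(d2)
N(d1) = 0.74707166; N(d2) = 0.54059007
C = 0.9800 * 1.00000000 * 0.74707166 - 0.8600 * 0.91805314 * 0.54059007 = 0.3053


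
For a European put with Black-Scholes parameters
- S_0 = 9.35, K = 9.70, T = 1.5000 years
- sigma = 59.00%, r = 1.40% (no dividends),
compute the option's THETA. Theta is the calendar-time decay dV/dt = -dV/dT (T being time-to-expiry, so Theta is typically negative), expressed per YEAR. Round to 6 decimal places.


d1 = 0.3395040636; d2 = -0.3830954106
phi(d1) = 0.3766006120; exp(-qT) = 1.0000000000; exp(-rT) = 0.9792189646
Theta = -S*exp(-qT)*phi(d1)*sigma/(2*sqrt(T)) + r*K*exp(-rT)*N(-d2) - q*S*exp(-qT)*N(-d1)
N(-d1) = 0.3671150182; N(-d2) = 0.6491754888; sqrt(T) = 1.2247448714
Term 1 = -9.3500 * 1.0000000000 * 0.3766006120 * 0.5900 / (2 * 1.2247448714) = -0.8481428764
Term 2 = 0.0140 * 9.7000 * 0.9792189646 * 0.6491754888 = 0.0863260162
Term 3 = 0 (no dividend yield, q = 0)
Theta = -0.8481428764 + (0.0863260162) + (0.0000000000) = -0.761817

Answer: Theta = -0.761817


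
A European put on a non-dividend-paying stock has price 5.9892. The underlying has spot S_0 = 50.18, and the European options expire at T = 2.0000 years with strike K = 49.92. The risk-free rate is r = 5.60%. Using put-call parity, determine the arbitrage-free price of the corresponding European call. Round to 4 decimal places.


Answer: Call price = 11.5385

Derivation:
Put-call parity: C - P = S_0 * exp(-qT) - K * exp(-rT).
S_0 * exp(-qT) = 50.1800 * 1.00000000 = 50.18000000
K * exp(-rT) = 49.9200 * 0.89404426 = 44.63068933
C = P + S*exp(-qT) - K*exp(-rT)
C = 5.9892 + 50.18000000 - 44.63068933 = 11.5385


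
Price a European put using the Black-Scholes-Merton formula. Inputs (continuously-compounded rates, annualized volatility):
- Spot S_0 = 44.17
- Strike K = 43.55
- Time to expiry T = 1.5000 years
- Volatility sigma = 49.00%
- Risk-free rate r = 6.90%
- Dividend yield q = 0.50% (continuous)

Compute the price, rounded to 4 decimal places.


d1 = (ln(S/K) + (r - q + 0.5*sigma^2) * T) / (sigma * sqrt(T)) = 0.48358447
d2 = d1 - sigma * sqrt(T) = -0.11654052
exp(-rT) = 0.90167602; exp(-qT) = 0.99252805
P = K * exp(-rT) * N(-d2) - S_0 * exp(-qT) * N(-d1)
N(-d1) = 0.31434040; N(-d2) = 0.54638791
P = 43.5500 * 0.90167602 * 0.54638791 - 44.1700 * 0.99252805 * 0.31434040 = 7.6749

Answer: Price = 7.6749


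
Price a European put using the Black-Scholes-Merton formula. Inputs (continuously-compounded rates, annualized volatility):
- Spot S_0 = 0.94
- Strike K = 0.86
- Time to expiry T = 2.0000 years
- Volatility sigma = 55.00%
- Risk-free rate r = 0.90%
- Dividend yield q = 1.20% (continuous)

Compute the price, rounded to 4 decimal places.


Answer: Price = 0.2316

Derivation:
d1 = (ln(S/K) + (r - q + 0.5*sigma^2) * T) / (sigma * sqrt(T)) = 0.49555006
d2 = d1 - sigma * sqrt(T) = -0.28226740
exp(-rT) = 0.98216103; exp(-qT) = 0.97628571
P = K * exp(-rT) * N(-d2) - S_0 * exp(-qT) * N(-d1)
N(-d1) = 0.31010595; N(-d2) = 0.61113076
P = 0.8600 * 0.98216103 * 0.61113076 - 0.9400 * 0.97628571 * 0.31010595 = 0.2316


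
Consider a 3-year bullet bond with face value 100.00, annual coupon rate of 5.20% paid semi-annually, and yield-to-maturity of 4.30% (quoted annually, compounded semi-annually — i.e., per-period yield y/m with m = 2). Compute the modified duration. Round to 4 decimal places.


Coupon per period c = face * coupon_rate / m = 2.600000
Periods per year m = 2; per-period yield y/m = 0.021500
Number of cashflows N = 6
Cashflows (t years, CF_t, discount factor 1/(1+y/m)^(m*t), PV):
  t = 0.5000: CF_t = 2.600000, DF = 0.978953, PV = 2.545277
  t = 1.0000: CF_t = 2.600000, DF = 0.958348, PV = 2.491705
  t = 1.5000: CF_t = 2.600000, DF = 0.938177, PV = 2.439261
  t = 2.0000: CF_t = 2.600000, DF = 0.918431, PV = 2.387921
  t = 2.5000: CF_t = 2.600000, DF = 0.899100, PV = 2.337661
  t = 3.0000: CF_t = 102.600000, DF = 0.880177, PV = 90.306110
Price P = sum_t PV_t = 102.507934
First compute Macaulay numerator sum_t t * PV_t:
  t * PV_t at t = 0.5000: 1.272638
  t * PV_t at t = 1.0000: 2.491705
  t * PV_t at t = 1.5000: 3.658891
  t * PV_t at t = 2.0000: 4.775841
  t * PV_t at t = 2.5000: 5.844152
  t * PV_t at t = 3.0000: 270.918330
Macaulay duration D = 288.961557 / 102.507934 = 2.818919
Modified duration = D / (1 + y/m) = 2.818919 / (1 + 0.021500) = 2.759588

Answer: Modified duration = 2.7596


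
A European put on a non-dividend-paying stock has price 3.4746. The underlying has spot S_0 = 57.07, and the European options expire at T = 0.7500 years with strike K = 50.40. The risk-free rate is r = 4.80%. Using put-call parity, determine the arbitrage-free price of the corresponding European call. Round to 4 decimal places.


Put-call parity: C - P = S_0 * exp(-qT) - K * exp(-rT).
S_0 * exp(-qT) = 57.0700 * 1.00000000 = 57.07000000
K * exp(-rT) = 50.4000 * 0.96464029 = 48.61787079
C = P + S*exp(-qT) - K*exp(-rT)
C = 3.4746 + 57.07000000 - 48.61787079 = 11.9267

Answer: Call price = 11.9267


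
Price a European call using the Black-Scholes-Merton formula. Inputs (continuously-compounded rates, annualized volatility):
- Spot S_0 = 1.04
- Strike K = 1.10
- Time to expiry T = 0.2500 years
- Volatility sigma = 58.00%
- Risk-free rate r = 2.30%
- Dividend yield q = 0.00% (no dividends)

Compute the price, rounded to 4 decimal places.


Answer: Price = 0.0980

Derivation:
d1 = (ln(S/K) + (r - q + 0.5*sigma^2) * T) / (sigma * sqrt(T)) = -0.02858437
d2 = d1 - sigma * sqrt(T) = -0.31858437
exp(-rT) = 0.99426650; exp(-qT) = 1.00000000
C = S_0 * exp(-qT) * N(d1) - K * exp(-rT) * N(d2)
N(d1) = 0.48859804; N(d2) = 0.37502085
C = 1.0400 * 1.00000000 * 0.48859804 - 1.1000 * 0.99426650 * 0.37502085 = 0.0980


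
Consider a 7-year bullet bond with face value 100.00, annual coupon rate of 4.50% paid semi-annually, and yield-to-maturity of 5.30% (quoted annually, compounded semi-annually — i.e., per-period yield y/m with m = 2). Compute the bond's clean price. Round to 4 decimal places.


Answer: Price = 95.3719

Derivation:
Coupon per period c = face * coupon_rate / m = 2.250000
Periods per year m = 2; per-period yield y/m = 0.026500
Number of cashflows N = 14
Cashflows (t years, CF_t, discount factor 1/(1+y/m)^(m*t), PV):
  t = 0.5000: CF_t = 2.250000, DF = 0.974184, PV = 2.191914
  t = 1.0000: CF_t = 2.250000, DF = 0.949035, PV = 2.135328
  t = 1.5000: CF_t = 2.250000, DF = 0.924535, PV = 2.080203
  t = 2.0000: CF_t = 2.250000, DF = 0.900667, PV = 2.026500
  t = 2.5000: CF_t = 2.250000, DF = 0.877415, PV = 1.974185
  t = 3.0000: CF_t = 2.250000, DF = 0.854764, PV = 1.923219
  t = 3.5000: CF_t = 2.250000, DF = 0.832698, PV = 1.873570
  t = 4.0000: CF_t = 2.250000, DF = 0.811201, PV = 1.825202
  t = 4.5000: CF_t = 2.250000, DF = 0.790259, PV = 1.778083
  t = 5.0000: CF_t = 2.250000, DF = 0.769858, PV = 1.732180
  t = 5.5000: CF_t = 2.250000, DF = 0.749983, PV = 1.687462
  t = 6.0000: CF_t = 2.250000, DF = 0.730622, PV = 1.643899
  t = 6.5000: CF_t = 2.250000, DF = 0.711760, PV = 1.601460
  t = 7.0000: CF_t = 102.250000, DF = 0.693385, PV = 70.898650
Price P = sum_t PV_t = 95.371854


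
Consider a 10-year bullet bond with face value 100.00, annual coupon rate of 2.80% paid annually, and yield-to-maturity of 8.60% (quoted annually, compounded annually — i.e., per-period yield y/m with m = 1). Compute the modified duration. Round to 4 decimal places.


Answer: Modified duration = 7.8055

Derivation:
Coupon per period c = face * coupon_rate / m = 2.800000
Periods per year m = 1; per-period yield y/m = 0.086000
Number of cashflows N = 10
Cashflows (t years, CF_t, discount factor 1/(1+y/m)^(m*t), PV):
  t = 1.0000: CF_t = 2.800000, DF = 0.920810, PV = 2.578269
  t = 2.0000: CF_t = 2.800000, DF = 0.847892, PV = 2.374097
  t = 3.0000: CF_t = 2.800000, DF = 0.780747, PV = 2.186093
  t = 4.0000: CF_t = 2.800000, DF = 0.718920, PV = 2.012977
  t = 5.0000: CF_t = 2.800000, DF = 0.661989, PV = 1.853570
  t = 6.0000: CF_t = 2.800000, DF = 0.609566, PV = 1.706786
  t = 7.0000: CF_t = 2.800000, DF = 0.561295, PV = 1.571626
  t = 8.0000: CF_t = 2.800000, DF = 0.516846, PV = 1.447170
  t = 9.0000: CF_t = 2.800000, DF = 0.475917, PV = 1.332569
  t = 10.0000: CF_t = 102.800000, DF = 0.438230, PV = 45.050007
Price P = sum_t PV_t = 62.113162
First compute Macaulay numerator sum_t t * PV_t:
  t * PV_t at t = 1.0000: 2.578269
  t * PV_t at t = 2.0000: 4.748193
  t * PV_t at t = 3.0000: 6.558278
  t * PV_t at t = 4.0000: 8.051906
  t * PV_t at t = 5.0000: 9.267848
  t * PV_t at t = 6.0000: 10.240716
  t * PV_t at t = 7.0000: 11.001383
  t * PV_t at t = 8.0000: 11.577357
  t * PV_t at t = 9.0000: 11.993118
  t * PV_t at t = 10.0000: 450.500069
Macaulay duration D = 526.517138 / 62.113162 = 8.476740
Modified duration = D / (1 + y/m) = 8.476740 / (1 + 0.086000) = 7.805470


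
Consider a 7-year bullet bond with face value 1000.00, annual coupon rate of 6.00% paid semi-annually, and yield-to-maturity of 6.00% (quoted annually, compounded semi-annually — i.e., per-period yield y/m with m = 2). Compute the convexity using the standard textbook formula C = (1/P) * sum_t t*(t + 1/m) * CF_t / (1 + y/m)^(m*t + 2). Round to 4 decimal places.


Coupon per period c = face * coupon_rate / m = 30.000000
Periods per year m = 2; per-period yield y/m = 0.030000
Number of cashflows N = 14
Cashflows (t years, CF_t, discount factor 1/(1+y/m)^(m*t), PV):
  t = 0.5000: CF_t = 30.000000, DF = 0.970874, PV = 29.126214
  t = 1.0000: CF_t = 30.000000, DF = 0.942596, PV = 28.277877
  t = 1.5000: CF_t = 30.000000, DF = 0.915142, PV = 27.454250
  t = 2.0000: CF_t = 30.000000, DF = 0.888487, PV = 26.654611
  t = 2.5000: CF_t = 30.000000, DF = 0.862609, PV = 25.878264
  t = 3.0000: CF_t = 30.000000, DF = 0.837484, PV = 25.124528
  t = 3.5000: CF_t = 30.000000, DF = 0.813092, PV = 24.392745
  t = 4.0000: CF_t = 30.000000, DF = 0.789409, PV = 23.682277
  t = 4.5000: CF_t = 30.000000, DF = 0.766417, PV = 22.992502
  t = 5.0000: CF_t = 30.000000, DF = 0.744094, PV = 22.322817
  t = 5.5000: CF_t = 30.000000, DF = 0.722421, PV = 21.672638
  t = 6.0000: CF_t = 30.000000, DF = 0.701380, PV = 21.041396
  t = 6.5000: CF_t = 30.000000, DF = 0.680951, PV = 20.428540
  t = 7.0000: CF_t = 1030.000000, DF = 0.661118, PV = 680.951340
Price P = sum_t PV_t = 1000.000000
Convexity numerator sum_t t*(t + 1/m) * CF_t / (1+y/m)^(m*t + 2):
  t = 0.5000: term = 13.727125
  t = 1.0000: term = 39.981917
  t = 1.5000: term = 77.634791
  t = 2.0000: term = 125.622639
  t = 2.5000: term = 182.945590
  t = 3.0000: term = 248.663909
  t = 3.5000: term = 321.895028
  t = 4.0000: term = 401.810714
  t = 4.5000: term = 487.634362
  t = 5.0000: term = 578.638401
  t = 5.5000: term = 674.141827
  t = 6.0000: term = 773.507833
  t = 6.5000: term = 876.141558
  t = 7.0000: term = 33697.752238
Convexity = (1/P) * sum = 38500.097930 / 1000.000000 = 38.500098

Answer: Convexity = 38.5001


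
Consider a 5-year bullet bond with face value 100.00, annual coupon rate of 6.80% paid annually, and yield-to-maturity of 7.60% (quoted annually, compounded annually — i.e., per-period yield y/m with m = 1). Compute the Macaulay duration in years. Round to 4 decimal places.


Answer: Macaulay duration = 4.3915 years

Derivation:
Coupon per period c = face * coupon_rate / m = 6.800000
Periods per year m = 1; per-period yield y/m = 0.076000
Number of cashflows N = 5
Cashflows (t years, CF_t, discount factor 1/(1+y/m)^(m*t), PV):
  t = 1.0000: CF_t = 6.800000, DF = 0.929368, PV = 6.319703
  t = 2.0000: CF_t = 6.800000, DF = 0.863725, PV = 5.873330
  t = 3.0000: CF_t = 6.800000, DF = 0.802718, PV = 5.458485
  t = 4.0000: CF_t = 6.800000, DF = 0.746021, PV = 5.072941
  t = 5.0000: CF_t = 106.800000, DF = 0.693328, PV = 74.047414
Price P = sum_t PV_t = 96.771872
Macaulay numerator sum_t t * PV_t:
  t * PV_t at t = 1.0000: 6.319703
  t * PV_t at t = 2.0000: 11.746659
  t * PV_t at t = 3.0000: 16.375454
  t * PV_t at t = 4.0000: 20.291765
  t * PV_t at t = 5.0000: 370.237070
Macaulay duration D = (sum_t t * PV_t) / P = 424.970651 / 96.771872 = 4.391469


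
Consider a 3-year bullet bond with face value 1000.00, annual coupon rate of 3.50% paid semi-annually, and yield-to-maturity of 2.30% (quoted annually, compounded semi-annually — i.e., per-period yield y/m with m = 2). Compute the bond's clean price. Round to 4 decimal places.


Coupon per period c = face * coupon_rate / m = 17.500000
Periods per year m = 2; per-period yield y/m = 0.011500
Number of cashflows N = 6
Cashflows (t years, CF_t, discount factor 1/(1+y/m)^(m*t), PV):
  t = 0.5000: CF_t = 17.500000, DF = 0.988631, PV = 17.301038
  t = 1.0000: CF_t = 17.500000, DF = 0.977391, PV = 17.104338
  t = 1.5000: CF_t = 17.500000, DF = 0.966279, PV = 16.909875
  t = 2.0000: CF_t = 17.500000, DF = 0.955293, PV = 16.717622
  t = 2.5000: CF_t = 17.500000, DF = 0.944432, PV = 16.527555
  t = 3.0000: CF_t = 1017.500000, DF = 0.933694, PV = 950.033884
Price P = sum_t PV_t = 1034.594312

Answer: Price = 1034.5943


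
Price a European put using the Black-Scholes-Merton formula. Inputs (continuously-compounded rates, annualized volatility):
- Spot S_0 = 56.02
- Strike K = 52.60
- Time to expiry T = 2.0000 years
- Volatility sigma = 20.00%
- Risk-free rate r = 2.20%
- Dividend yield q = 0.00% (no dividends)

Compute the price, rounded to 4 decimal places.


Answer: Price = 3.5580

Derivation:
d1 = (ln(S/K) + (r - q + 0.5*sigma^2) * T) / (sigma * sqrt(T)) = 0.51969750
d2 = d1 - sigma * sqrt(T) = 0.23685479
exp(-rT) = 0.95695396; exp(-qT) = 1.00000000
P = K * exp(-rT) * N(-d2) - S_0 * exp(-qT) * N(-d1)
N(-d1) = 0.30163722; N(-d2) = 0.40638472
P = 52.6000 * 0.95695396 * 0.40638472 - 56.0200 * 1.00000000 * 0.30163722 = 3.5580


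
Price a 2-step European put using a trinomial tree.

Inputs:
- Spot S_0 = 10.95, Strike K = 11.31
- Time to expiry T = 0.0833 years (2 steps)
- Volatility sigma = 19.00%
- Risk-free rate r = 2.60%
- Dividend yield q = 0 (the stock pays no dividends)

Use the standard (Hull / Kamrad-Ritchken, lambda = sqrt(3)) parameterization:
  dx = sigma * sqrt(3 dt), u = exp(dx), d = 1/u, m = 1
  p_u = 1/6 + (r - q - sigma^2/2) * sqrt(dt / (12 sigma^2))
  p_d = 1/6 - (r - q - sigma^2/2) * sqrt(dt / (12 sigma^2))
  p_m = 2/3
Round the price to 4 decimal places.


Answer: Price = V(0,0) = 0.4604

Derivation:
dt = T/N = 0.041650; dx = sigma*sqrt(3*dt) = 0.067162
u = exp(dx) = 1.069468; d = 1/u = 0.935044
p_u = 0.169132, p_m = 0.666667, p_d = 0.164202
Discount per step: exp(-r*dt) = 0.998918
Stock lattice S(k, j) with j the centered position index:
  k=0: S(0,+0) = 10.9500
  k=1: S(1,-1) = 10.2387; S(1,+0) = 10.9500; S(1,+1) = 11.7107
  k=2: S(2,-2) = 9.5737; S(2,-1) = 10.2387; S(2,+0) = 10.9500; S(2,+1) = 11.7107; S(2,+2) = 12.5242
Terminal payoffs V(N, j) = max(K - S_T, 0):
  V(2,-2) = 1.736336; V(2,-1) = 1.071268; V(2,+0) = 0.360000; V(2,+1) = 0.000000; V(2,+2) = 0.000000
Backward induction: V(k, j) = exp(-r*dt) * [p_u * V(k+1, j+1) + p_m * V(k+1, j) + p_d * V(k+1, j-1)]
  V(1,-1) = exp(-r*dt) * [p_u*0.360000 + p_m*1.071268 + p_d*1.736336] = 1.059028
  V(1,+0) = exp(-r*dt) * [p_u*0.000000 + p_m*0.360000 + p_d*1.071268] = 0.415454
  V(1,+1) = exp(-r*dt) * [p_u*0.000000 + p_m*0.000000 + p_d*0.360000] = 0.059049
  V(0,+0) = exp(-r*dt) * [p_u*0.059049 + p_m*0.415454 + p_d*1.059028] = 0.460352


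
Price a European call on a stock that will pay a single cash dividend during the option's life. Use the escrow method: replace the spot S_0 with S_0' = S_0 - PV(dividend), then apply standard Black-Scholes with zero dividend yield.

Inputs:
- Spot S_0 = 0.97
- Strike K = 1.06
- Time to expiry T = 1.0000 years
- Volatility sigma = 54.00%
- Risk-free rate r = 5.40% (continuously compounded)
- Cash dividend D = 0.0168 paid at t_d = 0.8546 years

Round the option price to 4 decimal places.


Answer: Price = 0.1842

Derivation:
PV(D) = D * exp(-r * t_d) = 0.0168 * 0.95490024 = 0.01604232
S_0' = S_0 - PV(D) = 0.9700 - 0.01604232 = 0.95395768
d1 = (ln(S_0'/K) + (r + sigma^2/2)*T) / (sigma*sqrt(T)) = 0.17480577
d2 = d1 - sigma*sqrt(T) = -0.36519423
exp(-rT) = 0.94743211
N(d1) = 0.56938387; N(d2) = 0.35748321
C = S_0' * N(d1) - K * exp(-rT) * N(d2) = 0.95395768 * 0.56938387 - 1.0600 * 0.94743211 * 0.35748321 = 0.1842


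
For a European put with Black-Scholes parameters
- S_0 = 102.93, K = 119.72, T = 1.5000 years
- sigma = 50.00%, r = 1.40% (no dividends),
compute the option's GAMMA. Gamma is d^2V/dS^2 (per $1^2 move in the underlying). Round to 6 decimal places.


d1 = 0.0937231319; d2 = -0.5186493038
phi(d1) = 0.3971939630; exp(-qT) = 1.0000000000; exp(-rT) = 0.9792189646
Gamma = exp(-qT) * phi(d1) / (S * sigma * sqrt(T)) = 1.0000000000 * 0.3971939630 / (102.9300 * 0.5000 * 1.2247448714) = 0.006302

Answer: Gamma = 0.006302


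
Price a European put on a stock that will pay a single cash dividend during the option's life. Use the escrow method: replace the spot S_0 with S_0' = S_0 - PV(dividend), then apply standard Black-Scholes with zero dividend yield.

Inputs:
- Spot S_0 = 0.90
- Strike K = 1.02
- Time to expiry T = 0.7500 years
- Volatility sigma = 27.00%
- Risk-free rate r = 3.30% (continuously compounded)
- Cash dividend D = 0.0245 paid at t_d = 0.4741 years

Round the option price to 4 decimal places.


Answer: Price = 0.1592

Derivation:
PV(D) = D * exp(-r * t_d) = 0.0245 * 0.98447645 = 0.02411967
S_0' = S_0 - PV(D) = 0.9000 - 0.02411967 = 0.87588033
d1 = (ln(S_0'/K) + (r + sigma^2/2)*T) / (sigma*sqrt(T)) = -0.42869728
d2 = d1 - sigma*sqrt(T) = -0.66252414
exp(-rT) = 0.97555377
N(-d1) = 0.66592823; N(-d2) = 0.74618231
P = K * exp(-rT) * N(-d2) - S_0' * N(-d1) = 1.0200 * 0.97555377 * 0.74618231 - 0.87588033 * 0.66592823 = 0.1592


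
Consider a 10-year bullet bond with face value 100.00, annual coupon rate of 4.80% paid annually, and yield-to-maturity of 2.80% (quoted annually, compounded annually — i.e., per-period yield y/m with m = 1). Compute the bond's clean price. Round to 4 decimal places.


Coupon per period c = face * coupon_rate / m = 4.800000
Periods per year m = 1; per-period yield y/m = 0.028000
Number of cashflows N = 10
Cashflows (t years, CF_t, discount factor 1/(1+y/m)^(m*t), PV):
  t = 1.0000: CF_t = 4.800000, DF = 0.972763, PV = 4.669261
  t = 2.0000: CF_t = 4.800000, DF = 0.946267, PV = 4.542082
  t = 3.0000: CF_t = 4.800000, DF = 0.920493, PV = 4.418368
  t = 4.0000: CF_t = 4.800000, DF = 0.895422, PV = 4.298023
  t = 5.0000: CF_t = 4.800000, DF = 0.871033, PV = 4.180957
  t = 6.0000: CF_t = 4.800000, DF = 0.847308, PV = 4.067078
  t = 7.0000: CF_t = 4.800000, DF = 0.824230, PV = 3.956302
  t = 8.0000: CF_t = 4.800000, DF = 0.801780, PV = 3.848543
  t = 9.0000: CF_t = 4.800000, DF = 0.779941, PV = 3.743719
  t = 10.0000: CF_t = 104.800000, DF = 0.758698, PV = 79.511535
Price P = sum_t PV_t = 117.235868

Answer: Price = 117.2359


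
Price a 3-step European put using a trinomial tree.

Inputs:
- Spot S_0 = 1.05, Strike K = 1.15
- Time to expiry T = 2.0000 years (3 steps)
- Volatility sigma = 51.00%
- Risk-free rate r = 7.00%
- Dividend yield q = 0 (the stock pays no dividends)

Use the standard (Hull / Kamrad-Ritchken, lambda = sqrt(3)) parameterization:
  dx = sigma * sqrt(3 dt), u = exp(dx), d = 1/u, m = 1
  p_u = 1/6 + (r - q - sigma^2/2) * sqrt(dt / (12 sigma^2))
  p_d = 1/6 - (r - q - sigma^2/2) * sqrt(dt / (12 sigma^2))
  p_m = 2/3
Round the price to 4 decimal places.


dt = T/N = 0.666667; dx = sigma*sqrt(3*dt) = 0.721249
u = exp(dx) = 2.057001; d = 1/u = 0.486145
p_u = 0.138914, p_m = 0.666667, p_d = 0.194419
Discount per step: exp(-r*dt) = 0.954405
Stock lattice S(k, j) with j the centered position index:
  k=0: S(0,+0) = 1.0500
  k=1: S(1,-1) = 0.5105; S(1,+0) = 1.0500; S(1,+1) = 2.1599
  k=2: S(2,-2) = 0.2482; S(2,-1) = 0.5105; S(2,+0) = 1.0500; S(2,+1) = 2.1599; S(2,+2) = 4.4428
  k=3: S(3,-3) = 0.1206; S(3,-2) = 0.2482; S(3,-1) = 0.5105; S(3,+0) = 1.0500; S(3,+1) = 2.1599; S(3,+2) = 4.4428; S(3,+3) = 9.1389
Terminal payoffs V(N, j) = max(K - S_T, 0):
  V(3,-3) = 1.029361; V(3,-2) = 0.901846; V(3,-1) = 0.639548; V(3,+0) = 0.100000; V(3,+1) = 0.000000; V(3,+2) = 0.000000; V(3,+3) = 0.000000
Backward induction: V(k, j) = exp(-r*dt) * [p_u * V(k+1, j+1) + p_m * V(k+1, j) + p_d * V(k+1, j-1)]
  V(2,-2) = exp(-r*dt) * [p_u*0.639548 + p_m*0.901846 + p_d*1.029361] = 0.849613
  V(2,-1) = exp(-r*dt) * [p_u*0.100000 + p_m*0.639548 + p_d*0.901846] = 0.587526
  V(2,+0) = exp(-r*dt) * [p_u*0.000000 + p_m*0.100000 + p_d*0.639548] = 0.182298
  V(2,+1) = exp(-r*dt) * [p_u*0.000000 + p_m*0.000000 + p_d*0.100000] = 0.018555
  V(2,+2) = exp(-r*dt) * [p_u*0.000000 + p_m*0.000000 + p_d*0.000000] = 0.000000
  V(1,-1) = exp(-r*dt) * [p_u*0.182298 + p_m*0.587526 + p_d*0.849613] = 0.555644
  V(1,+0) = exp(-r*dt) * [p_u*0.018555 + p_m*0.182298 + p_d*0.587526] = 0.227469
  V(1,+1) = exp(-r*dt) * [p_u*0.000000 + p_m*0.018555 + p_d*0.182298] = 0.045633
  V(0,+0) = exp(-r*dt) * [p_u*0.045633 + p_m*0.227469 + p_d*0.555644] = 0.253885

Answer: Price = V(0,0) = 0.2539


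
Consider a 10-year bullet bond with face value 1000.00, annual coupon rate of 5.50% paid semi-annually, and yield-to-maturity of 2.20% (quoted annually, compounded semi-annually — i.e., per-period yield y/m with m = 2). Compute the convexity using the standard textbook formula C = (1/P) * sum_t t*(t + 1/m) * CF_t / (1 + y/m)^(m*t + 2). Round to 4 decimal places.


Answer: Convexity = 77.3036

Derivation:
Coupon per period c = face * coupon_rate / m = 27.500000
Periods per year m = 2; per-period yield y/m = 0.011000
Number of cashflows N = 20
Cashflows (t years, CF_t, discount factor 1/(1+y/m)^(m*t), PV):
  t = 0.5000: CF_t = 27.500000, DF = 0.989120, PV = 27.200791
  t = 1.0000: CF_t = 27.500000, DF = 0.978358, PV = 26.904838
  t = 1.5000: CF_t = 27.500000, DF = 0.967713, PV = 26.612105
  t = 2.0000: CF_t = 27.500000, DF = 0.957184, PV = 26.322557
  t = 2.5000: CF_t = 27.500000, DF = 0.946769, PV = 26.036159
  t = 3.0000: CF_t = 27.500000, DF = 0.936468, PV = 25.752877
  t = 3.5000: CF_t = 27.500000, DF = 0.926279, PV = 25.472678
  t = 4.0000: CF_t = 27.500000, DF = 0.916201, PV = 25.195527
  t = 4.5000: CF_t = 27.500000, DF = 0.906232, PV = 24.921392
  t = 5.0000: CF_t = 27.500000, DF = 0.896372, PV = 24.650239
  t = 5.5000: CF_t = 27.500000, DF = 0.886620, PV = 24.382037
  t = 6.0000: CF_t = 27.500000, DF = 0.876973, PV = 24.116753
  t = 6.5000: CF_t = 27.500000, DF = 0.867431, PV = 23.854355
  t = 7.0000: CF_t = 27.500000, DF = 0.857993, PV = 23.594812
  t = 7.5000: CF_t = 27.500000, DF = 0.848658, PV = 23.338093
  t = 8.0000: CF_t = 27.500000, DF = 0.839424, PV = 23.084167
  t = 8.5000: CF_t = 27.500000, DF = 0.830291, PV = 22.833004
  t = 9.0000: CF_t = 27.500000, DF = 0.821257, PV = 22.584573
  t = 9.5000: CF_t = 27.500000, DF = 0.812322, PV = 22.338846
  t = 10.0000: CF_t = 1027.500000, DF = 0.803483, PV = 825.579155
Price P = sum_t PV_t = 1294.774957
Convexity numerator sum_t t*(t + 1/m) * CF_t / (1+y/m)^(m*t + 2):
  t = 0.5000: term = 13.306052
  t = 1.0000: term = 39.483835
  t = 1.5000: term = 78.108477
  t = 2.0000: term = 128.764387
  t = 2.5000: term = 191.045085
  t = 3.0000: term = 264.553035
  t = 3.5000: term = 348.899486
  t = 4.0000: term = 443.704306
  t = 4.5000: term = 548.595828
  t = 5.0000: term = 663.210694
  t = 5.5000: term = 787.193702
  t = 6.0000: term = 920.197656
  t = 6.5000: term = 1061.883216
  t = 7.0000: term = 1211.918759
  t = 7.5000: term = 1369.980228
  t = 8.0000: term = 1535.750997
  t = 8.5000: term = 1708.921732
  t = 9.0000: term = 1889.190255
  t = 9.5000: term = 2076.261408
  t = 10.0000: term = 84809.735082
Convexity = (1/P) * sum = 100090.704220 / 1294.774957 = 77.303553


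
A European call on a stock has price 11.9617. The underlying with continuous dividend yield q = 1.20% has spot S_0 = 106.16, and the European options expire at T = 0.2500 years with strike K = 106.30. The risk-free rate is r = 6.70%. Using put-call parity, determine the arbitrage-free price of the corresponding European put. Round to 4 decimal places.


Answer: Put price = 10.6540

Derivation:
Put-call parity: C - P = S_0 * exp(-qT) - K * exp(-rT).
S_0 * exp(-qT) = 106.1600 * 0.99700450 = 105.84199724
K * exp(-rT) = 106.3000 * 0.98338950 = 104.53430399
P = C - S*exp(-qT) + K*exp(-rT)
P = 11.9617 - 105.84199724 + 104.53430399 = 10.6540


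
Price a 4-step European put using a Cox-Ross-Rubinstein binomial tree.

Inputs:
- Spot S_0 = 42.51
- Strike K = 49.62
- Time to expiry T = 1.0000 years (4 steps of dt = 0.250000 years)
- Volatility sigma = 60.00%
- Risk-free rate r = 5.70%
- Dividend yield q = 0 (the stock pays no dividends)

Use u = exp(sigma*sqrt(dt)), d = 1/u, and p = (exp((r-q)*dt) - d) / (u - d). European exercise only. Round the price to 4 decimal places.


dt = T/N = 0.250000
u = exp(sigma*sqrt(dt)) = 1.349859; d = 1/u = 0.740818
p = (exp((r-q)*dt) - d) / (u - d) = 0.449122
Discount per step: exp(-r*dt) = 0.985851
Stock lattice S(k, i) with i counting down-moves:
  k=0: S(0,0) = 42.5100
  k=1: S(1,0) = 57.3825; S(1,1) = 31.4922
  k=2: S(2,0) = 77.4583; S(2,1) = 42.5100; S(2,2) = 23.3300
  k=3: S(3,0) = 104.5577; S(3,1) = 57.3825; S(3,2) = 31.4922; S(3,3) = 17.2833
  k=4: S(4,0) = 141.1382; S(4,1) = 77.4583; S(4,2) = 42.5100; S(4,3) = 23.3300; S(4,4) = 12.8038
Terminal payoffs V(N, i) = max(K - S_T, 0):
  V(4,0) = 0.000000; V(4,1) = 0.000000; V(4,2) = 7.110000; V(4,3) = 26.290017; V(4,4) = 36.816234
Backward induction: V(k, i) = exp(-r*dt) * [p * V(k+1, i) + (1-p) * V(k+1, i+1)].
  V(3,0) = exp(-r*dt) * [p*0.000000 + (1-p)*0.000000] = 0.000000
  V(3,1) = exp(-r*dt) * [p*0.000000 + (1-p)*7.110000] = 3.861322
  V(3,2) = exp(-r*dt) * [p*7.110000 + (1-p)*26.290017] = 17.425747
  V(3,3) = exp(-r*dt) * [p*26.290017 + (1-p)*36.816234] = 31.634653
  V(2,0) = exp(-r*dt) * [p*0.000000 + (1-p)*3.861322] = 2.097019
  V(2,1) = exp(-r*dt) * [p*3.861322 + (1-p)*17.425747] = 11.173300
  V(2,2) = exp(-r*dt) * [p*17.425747 + (1-p)*31.634653] = 24.895809
  V(1,0) = exp(-r*dt) * [p*2.097019 + (1-p)*11.173300] = 6.996524
  V(1,1) = exp(-r*dt) * [p*11.173300 + (1-p)*24.895809] = 18.467674
  V(0,0) = exp(-r*dt) * [p*6.996524 + (1-p)*18.467674] = 13.127320

Answer: Price = V(0,0) = 13.1273


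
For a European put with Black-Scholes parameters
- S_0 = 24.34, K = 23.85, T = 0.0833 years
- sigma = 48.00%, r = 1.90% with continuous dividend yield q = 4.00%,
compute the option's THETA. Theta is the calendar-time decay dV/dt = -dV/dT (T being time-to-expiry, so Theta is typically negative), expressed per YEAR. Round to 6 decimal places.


Answer: Theta = -8.075339

Derivation:
d1 = 0.2034392448; d2 = 0.0649028958
phi(d1) = 0.3907714970; exp(-qT) = 0.9966735450; exp(-rT) = 0.9984185518
Theta = -S*exp(-qT)*phi(d1)*sigma/(2*sqrt(T)) + r*K*exp(-rT)*N(-d2) - q*S*exp(-qT)*N(-d1)
N(-d1) = 0.4193958641; N(-d2) = 0.4741256575; sqrt(T) = 0.2886173938
Term 1 = -24.3400 * 0.9966735450 * 0.3907714970 * 0.4800 / (2 * 0.2886173938) = -7.8828837920
Term 2 = 0.0190 * 23.8500 * 0.9984185518 * 0.4741256575 = 0.2145102675
Term 3 = -0.0400 * 24.3400 * 0.9966735450 * 0.4193958641 = -0.4069655425
Theta = -7.8828837920 + (0.2145102675) + (-0.4069655425) = -8.075339


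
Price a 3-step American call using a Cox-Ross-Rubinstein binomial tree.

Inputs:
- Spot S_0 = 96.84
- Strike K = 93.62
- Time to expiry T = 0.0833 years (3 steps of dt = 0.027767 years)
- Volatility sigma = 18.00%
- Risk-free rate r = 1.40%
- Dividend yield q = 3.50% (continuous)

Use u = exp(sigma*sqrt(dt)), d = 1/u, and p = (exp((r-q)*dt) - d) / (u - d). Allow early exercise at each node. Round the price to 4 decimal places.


dt = T/N = 0.027767
u = exp(sigma*sqrt(dt)) = 1.030448; d = 1/u = 0.970451
p = (exp((r-q)*dt) - d) / (u - d) = 0.482786
Discount per step: exp(-r*dt) = 0.999611
Stock lattice S(k, i) with i counting down-moves:
  k=0: S(0,0) = 96.8400
  k=1: S(1,0) = 99.7886; S(1,1) = 93.9785
  k=2: S(2,0) = 102.8270; S(2,1) = 96.8400; S(2,2) = 91.2016
  k=3: S(3,0) = 105.9579; S(3,1) = 99.7886; S(3,2) = 93.9785; S(3,3) = 88.5067
Terminal payoffs V(N, i) = max(S_T - K, 0):
  V(3,0) = 12.337930; V(3,1) = 6.168618; V(3,2) = 0.358509; V(3,3) = 0.000000
Backward induction: V(k, i) = exp(-r*dt) * [p * V(k+1, i) + (1-p) * V(k+1, i+1)]; then take max(V_cont, immediate exercise) for American.
  V(2,0) = exp(-r*dt) * [p*12.337930 + (1-p)*6.168618] = 9.143521; exercise = 9.207017; V(2,0) = max -> 9.207017
  V(2,1) = exp(-r*dt) * [p*6.168618 + (1-p)*0.358509] = 3.162320; exercise = 3.220000; V(2,1) = max -> 3.220000
  V(2,2) = exp(-r*dt) * [p*0.358509 + (1-p)*0.000000] = 0.173016; exercise = 0.000000; V(2,2) = max -> 0.173016
  V(1,0) = exp(-r*dt) * [p*9.207017 + (1-p)*3.220000] = 6.108074; exercise = 6.168618; V(1,0) = max -> 6.168618
  V(1,1) = exp(-r*dt) * [p*3.220000 + (1-p)*0.173016] = 1.643419; exercise = 0.358509; V(1,1) = max -> 1.643419
  V(0,0) = exp(-r*dt) * [p*6.168618 + (1-p)*1.643419] = 3.826634; exercise = 3.220000; V(0,0) = max -> 3.826634

Answer: Price = V(0,0) = 3.8266


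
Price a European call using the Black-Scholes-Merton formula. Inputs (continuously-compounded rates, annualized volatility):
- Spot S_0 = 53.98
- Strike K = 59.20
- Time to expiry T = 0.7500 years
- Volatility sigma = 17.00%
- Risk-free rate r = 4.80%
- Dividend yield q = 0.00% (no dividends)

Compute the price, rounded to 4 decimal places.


d1 = (ln(S/K) + (r - q + 0.5*sigma^2) * T) / (sigma * sqrt(T)) = -0.30885138
d2 = d1 - sigma * sqrt(T) = -0.45607570
exp(-rT) = 0.96464029; exp(-qT) = 1.00000000
C = S_0 * exp(-qT) * N(d1) - K * exp(-rT) * N(d2)
N(d1) = 0.37871729; N(d2) = 0.32416777
C = 53.9800 * 1.00000000 * 0.37871729 - 59.2000 * 0.96464029 * 0.32416777 = 1.9310

Answer: Price = 1.9310


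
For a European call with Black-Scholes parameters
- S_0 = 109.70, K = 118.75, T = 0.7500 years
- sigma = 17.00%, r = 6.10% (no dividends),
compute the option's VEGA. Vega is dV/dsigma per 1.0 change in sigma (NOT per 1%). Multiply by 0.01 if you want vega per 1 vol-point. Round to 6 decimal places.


d1 = -0.1540749235; d2 = -0.3012992422
phi(d1) = 0.3942350105; exp(-qT) = 1.0000000000; exp(-rT) = 0.9552807525
Vega = S * exp(-qT) * phi(d1) * sqrt(T) = 109.7000 * 1.0000000000 * 0.3942350105 * 0.8660254038 = 37.453503

Answer: Vega = 37.453503


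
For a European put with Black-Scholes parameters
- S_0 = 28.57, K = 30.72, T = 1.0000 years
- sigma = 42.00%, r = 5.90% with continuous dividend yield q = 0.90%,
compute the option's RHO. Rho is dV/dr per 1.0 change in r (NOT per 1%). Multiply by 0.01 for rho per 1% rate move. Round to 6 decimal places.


Answer: Rho = -17.491722

Derivation:
d1 = 0.1562935904; d2 = -0.2637064096
phi(d1) = 0.3940992979; exp(-qT) = 0.9910403788; exp(-rT) = 0.9427067692
N(-d2) = 0.6039969219
Rho = -K*T*exp(-rT)*N(-d2) = -30.7200 * 1.0000 * 0.9427067692 * 0.6039969219 = -17.491722


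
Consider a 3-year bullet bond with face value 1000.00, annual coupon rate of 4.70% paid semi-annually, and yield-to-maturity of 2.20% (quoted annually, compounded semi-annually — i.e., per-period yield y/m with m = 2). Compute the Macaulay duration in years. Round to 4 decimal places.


Coupon per period c = face * coupon_rate / m = 23.500000
Periods per year m = 2; per-period yield y/m = 0.011000
Number of cashflows N = 6
Cashflows (t years, CF_t, discount factor 1/(1+y/m)^(m*t), PV):
  t = 0.5000: CF_t = 23.500000, DF = 0.989120, PV = 23.244313
  t = 1.0000: CF_t = 23.500000, DF = 0.978358, PV = 22.991407
  t = 1.5000: CF_t = 23.500000, DF = 0.967713, PV = 22.741253
  t = 2.0000: CF_t = 23.500000, DF = 0.957184, PV = 22.493821
  t = 2.5000: CF_t = 23.500000, DF = 0.946769, PV = 22.249081
  t = 3.0000: CF_t = 1023.500000, DF = 0.936468, PV = 958.475273
Price P = sum_t PV_t = 1072.195149
Macaulay numerator sum_t t * PV_t:
  t * PV_t at t = 0.5000: 11.622156
  t * PV_t at t = 1.0000: 22.991407
  t * PV_t at t = 1.5000: 34.111880
  t * PV_t at t = 2.0000: 44.987643
  t * PV_t at t = 2.5000: 55.622703
  t * PV_t at t = 3.0000: 2875.425820
Macaulay duration D = (sum_t t * PV_t) / P = 3044.761609 / 1072.195149 = 2.839746

Answer: Macaulay duration = 2.8397 years


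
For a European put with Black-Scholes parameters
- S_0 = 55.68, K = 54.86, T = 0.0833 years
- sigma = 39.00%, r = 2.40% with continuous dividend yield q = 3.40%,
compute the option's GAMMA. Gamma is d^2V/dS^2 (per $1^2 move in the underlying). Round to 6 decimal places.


d1 = 0.1806890008; d2 = 0.0681282172
phi(d1) = 0.3924827112; exp(-qT) = 0.9971718069; exp(-rT) = 0.9980027971
Gamma = exp(-qT) * phi(d1) / (S * sigma * sqrt(T)) = 0.9971718069 * 0.3924827112 / (55.6800 * 0.3900 * 0.2886173938) = 0.062446

Answer: Gamma = 0.062446


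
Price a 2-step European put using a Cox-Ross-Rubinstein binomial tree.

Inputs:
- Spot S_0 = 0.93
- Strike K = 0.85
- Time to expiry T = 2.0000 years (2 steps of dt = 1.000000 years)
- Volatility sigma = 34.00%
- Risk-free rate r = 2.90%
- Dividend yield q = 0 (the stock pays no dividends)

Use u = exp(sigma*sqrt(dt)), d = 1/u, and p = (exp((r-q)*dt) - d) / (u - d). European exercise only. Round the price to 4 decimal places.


dt = T/N = 1.000000
u = exp(sigma*sqrt(dt)) = 1.404948; d = 1/u = 0.711770
p = (exp((r-q)*dt) - d) / (u - d) = 0.458258
Discount per step: exp(-r*dt) = 0.971416
Stock lattice S(k, i) with i counting down-moves:
  k=0: S(0,0) = 0.9300
  k=1: S(1,0) = 1.3066; S(1,1) = 0.6619
  k=2: S(2,0) = 1.8357; S(2,1) = 0.9300; S(2,2) = 0.4712
Terminal payoffs V(N, i) = max(K - S_T, 0):
  V(2,0) = 0.000000; V(2,1) = 0.000000; V(2,2) = 0.378846
Backward induction: V(k, i) = exp(-r*dt) * [p * V(k+1, i) + (1-p) * V(k+1, i+1)].
  V(1,0) = exp(-r*dt) * [p*0.000000 + (1-p)*0.000000] = 0.000000
  V(1,1) = exp(-r*dt) * [p*0.000000 + (1-p)*0.378846] = 0.199370
  V(0,0) = exp(-r*dt) * [p*0.000000 + (1-p)*0.199370] = 0.104920

Answer: Price = V(0,0) = 0.1049
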